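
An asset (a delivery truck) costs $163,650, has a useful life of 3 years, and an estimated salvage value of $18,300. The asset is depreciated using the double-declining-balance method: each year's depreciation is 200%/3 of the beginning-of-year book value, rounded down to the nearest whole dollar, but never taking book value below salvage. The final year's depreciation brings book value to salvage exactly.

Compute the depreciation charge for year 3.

Depreciable base = $163,650 − $18,300 = $145,350.
Year 1: ⌊$163,650 × 200%/3⌋ = $109,100. Book value $54,550.
Year 2: ⌊$54,550 × 200%/3⌋ = $36,366, capped at $36,250. Book value $18,300.
Year 3 (final): $18,300 − $18,300 = $0. Book value $18,300.

$0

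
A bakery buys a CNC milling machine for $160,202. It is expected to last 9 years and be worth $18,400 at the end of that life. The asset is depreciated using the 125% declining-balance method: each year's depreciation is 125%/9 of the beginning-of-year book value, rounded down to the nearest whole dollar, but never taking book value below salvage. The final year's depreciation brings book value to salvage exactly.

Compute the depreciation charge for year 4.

$14,207

Depreciable base = $160,202 − $18,400 = $141,802.
Year 1: ⌊$160,202 × 125%/9⌋ = $22,250. Book value $137,952.
Year 2: ⌊$137,952 × 125%/9⌋ = $19,160. Book value $118,792.
Year 3: ⌊$118,792 × 125%/9⌋ = $16,498. Book value $102,294.
Year 4: ⌊$102,294 × 125%/9⌋ = $14,207. Book value $88,087.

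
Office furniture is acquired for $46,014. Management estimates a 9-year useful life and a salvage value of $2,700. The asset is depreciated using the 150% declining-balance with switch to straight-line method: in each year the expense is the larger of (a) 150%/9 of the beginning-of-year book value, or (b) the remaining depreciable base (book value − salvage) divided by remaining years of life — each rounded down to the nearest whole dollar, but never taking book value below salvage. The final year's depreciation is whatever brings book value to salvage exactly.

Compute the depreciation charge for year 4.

Depreciable base = $46,014 − $2,700 = $43,314.
Year 1: DB = ⌊$46,014 × 150%/9⌋ = $7,669; SL = ⌊$43,314/9⌋ = $4,812 → take DB $7,669. Book value $38,345.
Year 2: DB = ⌊$38,345 × 150%/9⌋ = $6,390; SL = ⌊$35,645/8⌋ = $4,455 → take DB $6,390. Book value $31,955.
Year 3: DB = ⌊$31,955 × 150%/9⌋ = $5,325; SL = ⌊$29,255/7⌋ = $4,179 → take DB $5,325. Book value $26,630.
Year 4: DB = ⌊$26,630 × 150%/9⌋ = $4,438; SL = ⌊$23,930/6⌋ = $3,988 → take DB $4,438. Book value $22,192.

$4,438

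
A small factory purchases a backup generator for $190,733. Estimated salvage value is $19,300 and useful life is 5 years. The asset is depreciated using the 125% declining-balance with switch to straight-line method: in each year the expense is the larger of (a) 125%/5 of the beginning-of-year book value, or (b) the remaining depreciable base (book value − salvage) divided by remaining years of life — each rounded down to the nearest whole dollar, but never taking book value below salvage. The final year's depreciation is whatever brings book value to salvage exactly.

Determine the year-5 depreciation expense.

Depreciable base = $190,733 − $19,300 = $171,433.
Year 1: DB = ⌊$190,733 × 125%/5⌋ = $47,683; SL = ⌊$171,433/5⌋ = $34,286 → take DB $47,683. Book value $143,050.
Year 2: DB = ⌊$143,050 × 125%/5⌋ = $35,762; SL = ⌊$123,750/4⌋ = $30,937 → take DB $35,762. Book value $107,288.
Year 3: DB = ⌊$107,288 × 125%/5⌋ = $26,822; SL = ⌊$87,988/3⌋ = $29,329 → take SL $29,329. Book value $77,959.
Year 4: DB = ⌊$77,959 × 125%/5⌋ = $19,489; SL = ⌊$58,659/2⌋ = $29,329 → take SL $29,329. Book value $48,630.
Year 5 (final): $48,630 − $19,300 = $29,330. Book value $19,300.

$29,330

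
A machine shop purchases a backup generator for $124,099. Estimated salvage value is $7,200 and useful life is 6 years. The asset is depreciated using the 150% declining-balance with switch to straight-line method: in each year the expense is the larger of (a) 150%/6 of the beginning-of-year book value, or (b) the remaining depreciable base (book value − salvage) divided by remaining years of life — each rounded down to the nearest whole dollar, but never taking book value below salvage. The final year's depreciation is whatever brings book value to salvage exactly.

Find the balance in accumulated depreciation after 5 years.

Depreciable base = $124,099 − $7,200 = $116,899.
Year 1: DB = ⌊$124,099 × 150%/6⌋ = $31,024; SL = ⌊$116,899/6⌋ = $19,483 → take DB $31,024. Book value $93,075.
Year 2: DB = ⌊$93,075 × 150%/6⌋ = $23,268; SL = ⌊$85,875/5⌋ = $17,175 → take DB $23,268. Book value $69,807.
Year 3: DB = ⌊$69,807 × 150%/6⌋ = $17,451; SL = ⌊$62,607/4⌋ = $15,651 → take DB $17,451. Book value $52,356.
Year 4: DB = ⌊$52,356 × 150%/6⌋ = $13,089; SL = ⌊$45,156/3⌋ = $15,052 → take SL $15,052. Book value $37,304.
Year 5: DB = ⌊$37,304 × 150%/6⌋ = $9,326; SL = ⌊$30,104/2⌋ = $15,052 → take SL $15,052. Book value $22,252.
Accumulated through year 5 = $124,099 − $22,252 = $101,847.

$101,847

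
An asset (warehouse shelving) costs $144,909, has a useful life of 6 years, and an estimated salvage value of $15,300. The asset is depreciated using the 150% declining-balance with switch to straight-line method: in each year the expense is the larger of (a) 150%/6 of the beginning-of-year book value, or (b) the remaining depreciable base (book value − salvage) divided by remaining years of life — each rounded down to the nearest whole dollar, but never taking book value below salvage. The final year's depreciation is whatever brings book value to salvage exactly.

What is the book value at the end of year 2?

Depreciable base = $144,909 − $15,300 = $129,609.
Year 1: DB = ⌊$144,909 × 150%/6⌋ = $36,227; SL = ⌊$129,609/6⌋ = $21,601 → take DB $36,227. Book value $108,682.
Year 2: DB = ⌊$108,682 × 150%/6⌋ = $27,170; SL = ⌊$93,382/5⌋ = $18,676 → take DB $27,170. Book value $81,512.

$81,512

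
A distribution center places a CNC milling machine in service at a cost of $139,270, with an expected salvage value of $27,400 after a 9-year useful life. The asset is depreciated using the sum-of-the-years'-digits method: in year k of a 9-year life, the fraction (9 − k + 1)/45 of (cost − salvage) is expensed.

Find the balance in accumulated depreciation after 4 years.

Depreciable base = $139,270 − $27,400 = $111,870.
Sum of the years' digits = 9+8+7+6+5+4+3+2+1 = 45.
Year 1: $111,870 × 9/45 = $22,374. Book value $116,896.
Year 2: $111,870 × 8/45 = $19,888. Book value $97,008.
Year 3: $111,870 × 7/45 = $17,402. Book value $79,606.
Year 4: $111,870 × 6/45 = $14,916. Book value $64,690.
Accumulated through year 4 = $139,270 − $64,690 = $74,580.

$74,580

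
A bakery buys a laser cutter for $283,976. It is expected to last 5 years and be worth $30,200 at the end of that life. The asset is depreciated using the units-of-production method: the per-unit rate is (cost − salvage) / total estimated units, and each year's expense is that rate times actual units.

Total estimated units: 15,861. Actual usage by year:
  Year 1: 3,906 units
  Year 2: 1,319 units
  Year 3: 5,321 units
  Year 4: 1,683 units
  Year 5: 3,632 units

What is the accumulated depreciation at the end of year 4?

Depreciable base = $283,976 − $30,200 = $253,776.
Rate = $253,776 / 15,861 units = $16 per unit.
Year 1: 3,906 × $16 = $62,496. Book value $221,480.
Year 2: 1,319 × $16 = $21,104. Book value $200,376.
Year 3: 5,321 × $16 = $85,136. Book value $115,240.
Year 4: 1,683 × $16 = $26,928. Book value $88,312.
Accumulated through year 4 = $283,976 − $88,312 = $195,664.

$195,664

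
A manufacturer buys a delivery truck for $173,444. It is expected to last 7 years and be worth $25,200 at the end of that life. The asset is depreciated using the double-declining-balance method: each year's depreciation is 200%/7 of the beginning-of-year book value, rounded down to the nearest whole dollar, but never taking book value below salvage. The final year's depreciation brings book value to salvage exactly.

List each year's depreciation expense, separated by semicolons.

$49,555; $35,396; $25,283; $18,060; $12,900; $7,050; $0

Depreciable base = $173,444 − $25,200 = $148,244.
Year 1: ⌊$173,444 × 200%/7⌋ = $49,555. Book value $123,889.
Year 2: ⌊$123,889 × 200%/7⌋ = $35,396. Book value $88,493.
Year 3: ⌊$88,493 × 200%/7⌋ = $25,283. Book value $63,210.
Year 4: ⌊$63,210 × 200%/7⌋ = $18,060. Book value $45,150.
Year 5: ⌊$45,150 × 200%/7⌋ = $12,900. Book value $32,250.
Year 6: ⌊$32,250 × 200%/7⌋ = $9,214, capped at $7,050. Book value $25,200.
Year 7 (final): $25,200 − $25,200 = $0. Book value $25,200.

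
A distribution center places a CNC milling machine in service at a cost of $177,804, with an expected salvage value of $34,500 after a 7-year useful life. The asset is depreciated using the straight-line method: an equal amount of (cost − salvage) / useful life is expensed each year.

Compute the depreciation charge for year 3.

Depreciable base = $177,804 − $34,500 = $143,304.
Annual expense = $143,304 / 7 = $20,472.

$20,472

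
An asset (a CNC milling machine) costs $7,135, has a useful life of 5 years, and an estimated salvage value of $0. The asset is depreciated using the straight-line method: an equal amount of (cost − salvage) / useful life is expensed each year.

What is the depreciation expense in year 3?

$1,427

Depreciable base = $7,135 − $0 = $7,135.
Annual expense = $7,135 / 5 = $1,427.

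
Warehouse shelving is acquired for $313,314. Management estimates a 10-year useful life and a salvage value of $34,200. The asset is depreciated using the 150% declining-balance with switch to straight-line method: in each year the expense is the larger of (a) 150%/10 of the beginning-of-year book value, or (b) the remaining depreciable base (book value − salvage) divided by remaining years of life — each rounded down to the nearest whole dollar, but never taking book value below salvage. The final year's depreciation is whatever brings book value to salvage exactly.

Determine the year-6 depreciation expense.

$20,964

Depreciable base = $313,314 − $34,200 = $279,114.
Year 1: DB = ⌊$313,314 × 150%/10⌋ = $46,997; SL = ⌊$279,114/10⌋ = $27,911 → take DB $46,997. Book value $266,317.
Year 2: DB = ⌊$266,317 × 150%/10⌋ = $39,947; SL = ⌊$232,117/9⌋ = $25,790 → take DB $39,947. Book value $226,370.
Year 3: DB = ⌊$226,370 × 150%/10⌋ = $33,955; SL = ⌊$192,170/8⌋ = $24,021 → take DB $33,955. Book value $192,415.
Year 4: DB = ⌊$192,415 × 150%/10⌋ = $28,862; SL = ⌊$158,215/7⌋ = $22,602 → take DB $28,862. Book value $163,553.
Year 5: DB = ⌊$163,553 × 150%/10⌋ = $24,532; SL = ⌊$129,353/6⌋ = $21,558 → take DB $24,532. Book value $139,021.
Year 6: DB = ⌊$139,021 × 150%/10⌋ = $20,853; SL = ⌊$104,821/5⌋ = $20,964 → take SL $20,964. Book value $118,057.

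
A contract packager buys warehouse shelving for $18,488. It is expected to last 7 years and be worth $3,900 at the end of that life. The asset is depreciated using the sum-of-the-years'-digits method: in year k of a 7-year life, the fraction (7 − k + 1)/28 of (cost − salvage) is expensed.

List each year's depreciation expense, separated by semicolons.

Depreciable base = $18,488 − $3,900 = $14,588.
Sum of the years' digits = 7+6+5+4+3+2+1 = 28.
Year 1: $14,588 × 7/28 = $3,647. Book value $14,841.
Year 2: $14,588 × 6/28 = $3,126. Book value $11,715.
Year 3: $14,588 × 5/28 = $2,605. Book value $9,110.
Year 4: $14,588 × 4/28 = $2,084. Book value $7,026.
Year 5: $14,588 × 3/28 = $1,563. Book value $5,463.
Year 6: $14,588 × 2/28 = $1,042. Book value $4,421.
Year 7: $14,588 × 1/28 = $521. Book value $3,900.

$3,647; $3,126; $2,605; $2,084; $1,563; $1,042; $521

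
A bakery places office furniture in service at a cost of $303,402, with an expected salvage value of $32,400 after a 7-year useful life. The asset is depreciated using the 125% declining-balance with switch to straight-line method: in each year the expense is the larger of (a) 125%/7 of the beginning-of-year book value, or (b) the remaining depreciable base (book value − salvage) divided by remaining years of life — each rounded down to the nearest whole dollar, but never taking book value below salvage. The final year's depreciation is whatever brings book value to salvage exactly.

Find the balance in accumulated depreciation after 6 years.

Depreciable base = $303,402 − $32,400 = $271,002.
Year 1: DB = ⌊$303,402 × 125%/7⌋ = $54,178; SL = ⌊$271,002/7⌋ = $38,714 → take DB $54,178. Book value $249,224.
Year 2: DB = ⌊$249,224 × 125%/7⌋ = $44,504; SL = ⌊$216,824/6⌋ = $36,137 → take DB $44,504. Book value $204,720.
Year 3: DB = ⌊$204,720 × 125%/7⌋ = $36,557; SL = ⌊$172,320/5⌋ = $34,464 → take DB $36,557. Book value $168,163.
Year 4: DB = ⌊$168,163 × 125%/7⌋ = $30,029; SL = ⌊$135,763/4⌋ = $33,940 → take SL $33,940. Book value $134,223.
Year 5: DB = ⌊$134,223 × 125%/7⌋ = $23,968; SL = ⌊$101,823/3⌋ = $33,941 → take SL $33,941. Book value $100,282.
Year 6: DB = ⌊$100,282 × 125%/7⌋ = $17,907; SL = ⌊$67,882/2⌋ = $33,941 → take SL $33,941. Book value $66,341.
Accumulated through year 6 = $303,402 − $66,341 = $237,061.

$237,061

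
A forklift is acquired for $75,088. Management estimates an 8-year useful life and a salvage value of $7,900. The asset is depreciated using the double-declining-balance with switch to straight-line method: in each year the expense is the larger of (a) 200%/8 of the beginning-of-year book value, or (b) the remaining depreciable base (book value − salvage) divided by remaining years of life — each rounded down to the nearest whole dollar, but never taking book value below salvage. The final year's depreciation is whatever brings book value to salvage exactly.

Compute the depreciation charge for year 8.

$2,124

Depreciable base = $75,088 − $7,900 = $67,188.
Year 1: DB = ⌊$75,088 × 200%/8⌋ = $18,772; SL = ⌊$67,188/8⌋ = $8,398 → take DB $18,772. Book value $56,316.
Year 2: DB = ⌊$56,316 × 200%/8⌋ = $14,079; SL = ⌊$48,416/7⌋ = $6,916 → take DB $14,079. Book value $42,237.
Year 3: DB = ⌊$42,237 × 200%/8⌋ = $10,559; SL = ⌊$34,337/6⌋ = $5,722 → take DB $10,559. Book value $31,678.
Year 4: DB = ⌊$31,678 × 200%/8⌋ = $7,919; SL = ⌊$23,778/5⌋ = $4,755 → take DB $7,919. Book value $23,759.
Year 5: DB = ⌊$23,759 × 200%/8⌋ = $5,939; SL = ⌊$15,859/4⌋ = $3,964 → take DB $5,939. Book value $17,820.
Year 6: DB = ⌊$17,820 × 200%/8⌋ = $4,455; SL = ⌊$9,920/3⌋ = $3,306 → take DB $4,455. Book value $13,365.
Year 7: DB = ⌊$13,365 × 200%/8⌋ = $3,341; SL = ⌊$5,465/2⌋ = $2,732 → take DB $3,341. Book value $10,024.
Year 8 (final): $10,024 − $7,900 = $2,124. Book value $7,900.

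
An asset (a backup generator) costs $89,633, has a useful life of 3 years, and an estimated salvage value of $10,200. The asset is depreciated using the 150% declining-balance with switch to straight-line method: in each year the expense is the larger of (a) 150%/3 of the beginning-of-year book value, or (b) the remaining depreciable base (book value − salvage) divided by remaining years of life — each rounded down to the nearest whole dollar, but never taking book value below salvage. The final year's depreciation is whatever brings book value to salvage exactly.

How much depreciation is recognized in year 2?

$22,408

Depreciable base = $89,633 − $10,200 = $79,433.
Year 1: DB = ⌊$89,633 × 150%/3⌋ = $44,816; SL = ⌊$79,433/3⌋ = $26,477 → take DB $44,816. Book value $44,817.
Year 2: DB = ⌊$44,817 × 150%/3⌋ = $22,408; SL = ⌊$34,617/2⌋ = $17,308 → take DB $22,408. Book value $22,409.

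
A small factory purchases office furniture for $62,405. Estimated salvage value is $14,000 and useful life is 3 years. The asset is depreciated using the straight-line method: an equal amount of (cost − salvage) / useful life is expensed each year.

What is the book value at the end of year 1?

Depreciable base = $62,405 − $14,000 = $48,405.
Annual expense = $48,405 / 3 = $16,135.
End of year 1: book value $46,270.

$46,270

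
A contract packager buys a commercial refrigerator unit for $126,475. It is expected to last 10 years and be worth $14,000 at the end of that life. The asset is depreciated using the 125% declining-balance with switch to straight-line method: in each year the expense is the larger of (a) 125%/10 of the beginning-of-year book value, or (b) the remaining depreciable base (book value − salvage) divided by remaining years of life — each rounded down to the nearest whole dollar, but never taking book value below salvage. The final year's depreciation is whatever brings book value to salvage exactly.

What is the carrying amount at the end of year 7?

$44,069

Depreciable base = $126,475 − $14,000 = $112,475.
Year 1: DB = ⌊$126,475 × 125%/10⌋ = $15,809; SL = ⌊$112,475/10⌋ = $11,247 → take DB $15,809. Book value $110,666.
Year 2: DB = ⌊$110,666 × 125%/10⌋ = $13,833; SL = ⌊$96,666/9⌋ = $10,740 → take DB $13,833. Book value $96,833.
Year 3: DB = ⌊$96,833 × 125%/10⌋ = $12,104; SL = ⌊$82,833/8⌋ = $10,354 → take DB $12,104. Book value $84,729.
Year 4: DB = ⌊$84,729 × 125%/10⌋ = $10,591; SL = ⌊$70,729/7⌋ = $10,104 → take DB $10,591. Book value $74,138.
Year 5: DB = ⌊$74,138 × 125%/10⌋ = $9,267; SL = ⌊$60,138/6⌋ = $10,023 → take SL $10,023. Book value $64,115.
Year 6: DB = ⌊$64,115 × 125%/10⌋ = $8,014; SL = ⌊$50,115/5⌋ = $10,023 → take SL $10,023. Book value $54,092.
Year 7: DB = ⌊$54,092 × 125%/10⌋ = $6,761; SL = ⌊$40,092/4⌋ = $10,023 → take SL $10,023. Book value $44,069.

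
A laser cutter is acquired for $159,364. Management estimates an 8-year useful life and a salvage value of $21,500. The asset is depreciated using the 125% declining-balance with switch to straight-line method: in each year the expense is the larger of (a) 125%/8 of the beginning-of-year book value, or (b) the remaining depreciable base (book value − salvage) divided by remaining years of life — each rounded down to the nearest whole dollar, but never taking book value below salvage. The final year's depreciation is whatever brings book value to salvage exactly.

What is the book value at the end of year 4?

Depreciable base = $159,364 − $21,500 = $137,864.
Year 1: DB = ⌊$159,364 × 125%/8⌋ = $24,900; SL = ⌊$137,864/8⌋ = $17,233 → take DB $24,900. Book value $134,464.
Year 2: DB = ⌊$134,464 × 125%/8⌋ = $21,010; SL = ⌊$112,964/7⌋ = $16,137 → take DB $21,010. Book value $113,454.
Year 3: DB = ⌊$113,454 × 125%/8⌋ = $17,727; SL = ⌊$91,954/6⌋ = $15,325 → take DB $17,727. Book value $95,727.
Year 4: DB = ⌊$95,727 × 125%/8⌋ = $14,957; SL = ⌊$74,227/5⌋ = $14,845 → take DB $14,957. Book value $80,770.

$80,770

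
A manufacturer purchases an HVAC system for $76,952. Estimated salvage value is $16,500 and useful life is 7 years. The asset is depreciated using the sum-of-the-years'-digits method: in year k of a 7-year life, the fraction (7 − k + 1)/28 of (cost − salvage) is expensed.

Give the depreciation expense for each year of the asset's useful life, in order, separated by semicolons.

Depreciable base = $76,952 − $16,500 = $60,452.
Sum of the years' digits = 7+6+5+4+3+2+1 = 28.
Year 1: $60,452 × 7/28 = $15,113. Book value $61,839.
Year 2: $60,452 × 6/28 = $12,954. Book value $48,885.
Year 3: $60,452 × 5/28 = $10,795. Book value $38,090.
Year 4: $60,452 × 4/28 = $8,636. Book value $29,454.
Year 5: $60,452 × 3/28 = $6,477. Book value $22,977.
Year 6: $60,452 × 2/28 = $4,318. Book value $18,659.
Year 7: $60,452 × 1/28 = $2,159. Book value $16,500.

$15,113; $12,954; $10,795; $8,636; $6,477; $4,318; $2,159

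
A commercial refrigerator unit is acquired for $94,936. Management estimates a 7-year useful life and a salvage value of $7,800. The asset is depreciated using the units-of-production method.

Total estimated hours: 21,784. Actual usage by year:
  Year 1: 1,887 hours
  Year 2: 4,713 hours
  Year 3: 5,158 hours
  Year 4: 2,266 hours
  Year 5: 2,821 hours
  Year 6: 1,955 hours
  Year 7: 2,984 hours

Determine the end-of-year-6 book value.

Depreciable base = $94,936 − $7,800 = $87,136.
Rate = $87,136 / 21,784 hours = $4 per hour.
Year 1: 1,887 × $4 = $7,548. Book value $87,388.
Year 2: 4,713 × $4 = $18,852. Book value $68,536.
Year 3: 5,158 × $4 = $20,632. Book value $47,904.
Year 4: 2,266 × $4 = $9,064. Book value $38,840.
Year 5: 2,821 × $4 = $11,284. Book value $27,556.
Year 6: 1,955 × $4 = $7,820. Book value $19,736.

$19,736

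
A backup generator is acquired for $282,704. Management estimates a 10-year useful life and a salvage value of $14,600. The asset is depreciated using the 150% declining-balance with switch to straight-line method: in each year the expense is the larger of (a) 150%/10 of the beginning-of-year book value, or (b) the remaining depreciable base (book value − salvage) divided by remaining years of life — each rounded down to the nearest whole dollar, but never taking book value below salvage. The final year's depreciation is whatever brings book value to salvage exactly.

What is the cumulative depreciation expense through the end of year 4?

Depreciable base = $282,704 − $14,600 = $268,104.
Year 1: DB = ⌊$282,704 × 150%/10⌋ = $42,405; SL = ⌊$268,104/10⌋ = $26,810 → take DB $42,405. Book value $240,299.
Year 2: DB = ⌊$240,299 × 150%/10⌋ = $36,044; SL = ⌊$225,699/9⌋ = $25,077 → take DB $36,044. Book value $204,255.
Year 3: DB = ⌊$204,255 × 150%/10⌋ = $30,638; SL = ⌊$189,655/8⌋ = $23,706 → take DB $30,638. Book value $173,617.
Year 4: DB = ⌊$173,617 × 150%/10⌋ = $26,042; SL = ⌊$159,017/7⌋ = $22,716 → take DB $26,042. Book value $147,575.
Accumulated through year 4 = $282,704 − $147,575 = $135,129.

$135,129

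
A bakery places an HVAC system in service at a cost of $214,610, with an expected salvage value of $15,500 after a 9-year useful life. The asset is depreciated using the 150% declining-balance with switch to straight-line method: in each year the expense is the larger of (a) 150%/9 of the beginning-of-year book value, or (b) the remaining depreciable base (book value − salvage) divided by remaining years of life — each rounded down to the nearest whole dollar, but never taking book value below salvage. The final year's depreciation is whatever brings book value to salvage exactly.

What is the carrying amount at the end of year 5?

$85,898

Depreciable base = $214,610 − $15,500 = $199,110.
Year 1: DB = ⌊$214,610 × 150%/9⌋ = $35,768; SL = ⌊$199,110/9⌋ = $22,123 → take DB $35,768. Book value $178,842.
Year 2: DB = ⌊$178,842 × 150%/9⌋ = $29,807; SL = ⌊$163,342/8⌋ = $20,417 → take DB $29,807. Book value $149,035.
Year 3: DB = ⌊$149,035 × 150%/9⌋ = $24,839; SL = ⌊$133,535/7⌋ = $19,076 → take DB $24,839. Book value $124,196.
Year 4: DB = ⌊$124,196 × 150%/9⌋ = $20,699; SL = ⌊$108,696/6⌋ = $18,116 → take DB $20,699. Book value $103,497.
Year 5: DB = ⌊$103,497 × 150%/9⌋ = $17,249; SL = ⌊$87,997/5⌋ = $17,599 → take SL $17,599. Book value $85,898.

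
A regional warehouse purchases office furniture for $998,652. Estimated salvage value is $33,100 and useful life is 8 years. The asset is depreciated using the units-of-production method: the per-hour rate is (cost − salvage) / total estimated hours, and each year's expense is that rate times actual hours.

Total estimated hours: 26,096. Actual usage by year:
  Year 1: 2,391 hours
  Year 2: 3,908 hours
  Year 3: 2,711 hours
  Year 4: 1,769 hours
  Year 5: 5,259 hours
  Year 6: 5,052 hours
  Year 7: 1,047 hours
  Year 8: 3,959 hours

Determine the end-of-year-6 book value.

$218,322

Depreciable base = $998,652 − $33,100 = $965,552.
Rate = $965,552 / 26,096 hours = $37 per hour.
Year 1: 2,391 × $37 = $88,467. Book value $910,185.
Year 2: 3,908 × $37 = $144,596. Book value $765,589.
Year 3: 2,711 × $37 = $100,307. Book value $665,282.
Year 4: 1,769 × $37 = $65,453. Book value $599,829.
Year 5: 5,259 × $37 = $194,583. Book value $405,246.
Year 6: 5,052 × $37 = $186,924. Book value $218,322.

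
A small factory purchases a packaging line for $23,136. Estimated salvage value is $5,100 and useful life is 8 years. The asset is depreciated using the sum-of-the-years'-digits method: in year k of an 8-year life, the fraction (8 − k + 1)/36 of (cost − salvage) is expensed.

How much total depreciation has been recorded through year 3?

Depreciable base = $23,136 − $5,100 = $18,036.
Sum of the years' digits = 8+7+6+5+4+3+2+1 = 36.
Year 1: $18,036 × 8/36 = $4,008. Book value $19,128.
Year 2: $18,036 × 7/36 = $3,507. Book value $15,621.
Year 3: $18,036 × 6/36 = $3,006. Book value $12,615.
Accumulated through year 3 = $23,136 − $12,615 = $10,521.

$10,521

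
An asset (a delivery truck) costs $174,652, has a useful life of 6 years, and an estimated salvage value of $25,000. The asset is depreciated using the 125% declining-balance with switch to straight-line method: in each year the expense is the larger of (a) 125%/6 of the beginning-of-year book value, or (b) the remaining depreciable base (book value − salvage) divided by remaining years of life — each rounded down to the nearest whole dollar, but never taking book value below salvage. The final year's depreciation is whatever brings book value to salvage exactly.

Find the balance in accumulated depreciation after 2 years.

Depreciable base = $174,652 − $25,000 = $149,652.
Year 1: DB = ⌊$174,652 × 125%/6⌋ = $36,385; SL = ⌊$149,652/6⌋ = $24,942 → take DB $36,385. Book value $138,267.
Year 2: DB = ⌊$138,267 × 125%/6⌋ = $28,805; SL = ⌊$113,267/5⌋ = $22,653 → take DB $28,805. Book value $109,462.
Accumulated through year 2 = $174,652 − $109,462 = $65,190.

$65,190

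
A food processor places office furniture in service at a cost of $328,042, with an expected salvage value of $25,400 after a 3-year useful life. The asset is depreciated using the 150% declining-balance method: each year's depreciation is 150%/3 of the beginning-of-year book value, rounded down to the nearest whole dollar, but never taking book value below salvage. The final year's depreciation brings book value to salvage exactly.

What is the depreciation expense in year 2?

Depreciable base = $328,042 − $25,400 = $302,642.
Year 1: ⌊$328,042 × 150%/3⌋ = $164,021. Book value $164,021.
Year 2: ⌊$164,021 × 150%/3⌋ = $82,010. Book value $82,011.

$82,010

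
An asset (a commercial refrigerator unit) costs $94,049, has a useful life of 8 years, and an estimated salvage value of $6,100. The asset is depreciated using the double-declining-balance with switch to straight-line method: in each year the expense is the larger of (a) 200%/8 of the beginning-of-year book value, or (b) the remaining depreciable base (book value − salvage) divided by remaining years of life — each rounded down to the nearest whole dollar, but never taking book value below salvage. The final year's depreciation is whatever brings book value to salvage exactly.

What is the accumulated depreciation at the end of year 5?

Depreciable base = $94,049 − $6,100 = $87,949.
Year 1: DB = ⌊$94,049 × 200%/8⌋ = $23,512; SL = ⌊$87,949/8⌋ = $10,993 → take DB $23,512. Book value $70,537.
Year 2: DB = ⌊$70,537 × 200%/8⌋ = $17,634; SL = ⌊$64,437/7⌋ = $9,205 → take DB $17,634. Book value $52,903.
Year 3: DB = ⌊$52,903 × 200%/8⌋ = $13,225; SL = ⌊$46,803/6⌋ = $7,800 → take DB $13,225. Book value $39,678.
Year 4: DB = ⌊$39,678 × 200%/8⌋ = $9,919; SL = ⌊$33,578/5⌋ = $6,715 → take DB $9,919. Book value $29,759.
Year 5: DB = ⌊$29,759 × 200%/8⌋ = $7,439; SL = ⌊$23,659/4⌋ = $5,914 → take DB $7,439. Book value $22,320.
Accumulated through year 5 = $94,049 − $22,320 = $71,729.

$71,729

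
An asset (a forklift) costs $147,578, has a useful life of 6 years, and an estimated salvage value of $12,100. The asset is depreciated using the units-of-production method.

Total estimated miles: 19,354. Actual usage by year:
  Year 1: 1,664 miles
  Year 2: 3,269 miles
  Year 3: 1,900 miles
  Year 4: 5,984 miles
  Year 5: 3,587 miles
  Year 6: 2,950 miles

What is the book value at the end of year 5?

$32,750

Depreciable base = $147,578 − $12,100 = $135,478.
Rate = $135,478 / 19,354 miles = $7 per mile.
Year 1: 1,664 × $7 = $11,648. Book value $135,930.
Year 2: 3,269 × $7 = $22,883. Book value $113,047.
Year 3: 1,900 × $7 = $13,300. Book value $99,747.
Year 4: 5,984 × $7 = $41,888. Book value $57,859.
Year 5: 3,587 × $7 = $25,109. Book value $32,750.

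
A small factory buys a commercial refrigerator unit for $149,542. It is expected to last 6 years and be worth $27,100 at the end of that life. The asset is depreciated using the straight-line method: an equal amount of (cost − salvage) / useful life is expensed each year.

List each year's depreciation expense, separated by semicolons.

$20,407; $20,407; $20,407; $20,407; $20,407; $20,407

Depreciable base = $149,542 − $27,100 = $122,442.
Annual expense = $122,442 / 6 = $20,407.
End of year 1: book value $129,135.
End of year 2: book value $108,728.
End of year 3: book value $88,321.
End of year 4: book value $67,914.
End of year 5: book value $47,507.
End of year 6: book value $27,100.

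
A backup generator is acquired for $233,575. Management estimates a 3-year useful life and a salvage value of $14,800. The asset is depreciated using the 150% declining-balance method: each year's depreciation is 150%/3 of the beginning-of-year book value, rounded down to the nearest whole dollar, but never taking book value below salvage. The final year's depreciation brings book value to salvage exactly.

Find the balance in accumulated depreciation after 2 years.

Depreciable base = $233,575 − $14,800 = $218,775.
Year 1: ⌊$233,575 × 150%/3⌋ = $116,787. Book value $116,788.
Year 2: ⌊$116,788 × 150%/3⌋ = $58,394. Book value $58,394.
Accumulated through year 2 = $233,575 − $58,394 = $175,181.

$175,181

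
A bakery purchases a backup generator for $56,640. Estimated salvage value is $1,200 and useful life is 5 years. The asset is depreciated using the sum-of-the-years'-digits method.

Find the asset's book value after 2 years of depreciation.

Depreciable base = $56,640 − $1,200 = $55,440.
Sum of the years' digits = 5+4+3+2+1 = 15.
Year 1: $55,440 × 5/15 = $18,480. Book value $38,160.
Year 2: $55,440 × 4/15 = $14,784. Book value $23,376.

$23,376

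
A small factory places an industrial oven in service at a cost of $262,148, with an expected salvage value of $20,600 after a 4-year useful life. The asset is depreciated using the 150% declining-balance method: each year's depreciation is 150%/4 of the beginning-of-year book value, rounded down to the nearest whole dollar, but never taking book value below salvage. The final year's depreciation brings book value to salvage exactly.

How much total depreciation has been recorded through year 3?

Depreciable base = $262,148 − $20,600 = $241,548.
Year 1: ⌊$262,148 × 150%/4⌋ = $98,305. Book value $163,843.
Year 2: ⌊$163,843 × 150%/4⌋ = $61,441. Book value $102,402.
Year 3: ⌊$102,402 × 150%/4⌋ = $38,400. Book value $64,002.
Accumulated through year 3 = $262,148 − $64,002 = $198,146.

$198,146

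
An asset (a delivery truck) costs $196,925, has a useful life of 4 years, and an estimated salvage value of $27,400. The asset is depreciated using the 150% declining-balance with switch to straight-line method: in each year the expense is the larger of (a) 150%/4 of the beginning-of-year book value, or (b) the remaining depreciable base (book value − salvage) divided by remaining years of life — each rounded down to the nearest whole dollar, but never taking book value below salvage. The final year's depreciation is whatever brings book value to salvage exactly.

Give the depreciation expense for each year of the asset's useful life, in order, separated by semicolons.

$73,846; $46,154; $28,846; $20,679

Depreciable base = $196,925 − $27,400 = $169,525.
Year 1: DB = ⌊$196,925 × 150%/4⌋ = $73,846; SL = ⌊$169,525/4⌋ = $42,381 → take DB $73,846. Book value $123,079.
Year 2: DB = ⌊$123,079 × 150%/4⌋ = $46,154; SL = ⌊$95,679/3⌋ = $31,893 → take DB $46,154. Book value $76,925.
Year 3: DB = ⌊$76,925 × 150%/4⌋ = $28,846; SL = ⌊$49,525/2⌋ = $24,762 → take DB $28,846. Book value $48,079.
Year 4 (final): $48,079 − $27,400 = $20,679. Book value $27,400.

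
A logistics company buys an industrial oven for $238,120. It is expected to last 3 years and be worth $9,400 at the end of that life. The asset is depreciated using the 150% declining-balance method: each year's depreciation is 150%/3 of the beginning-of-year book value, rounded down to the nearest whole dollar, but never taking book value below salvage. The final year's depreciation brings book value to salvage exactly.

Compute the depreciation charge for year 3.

$50,130

Depreciable base = $238,120 − $9,400 = $228,720.
Year 1: ⌊$238,120 × 150%/3⌋ = $119,060. Book value $119,060.
Year 2: ⌊$119,060 × 150%/3⌋ = $59,530. Book value $59,530.
Year 3 (final): $59,530 − $9,400 = $50,130. Book value $9,400.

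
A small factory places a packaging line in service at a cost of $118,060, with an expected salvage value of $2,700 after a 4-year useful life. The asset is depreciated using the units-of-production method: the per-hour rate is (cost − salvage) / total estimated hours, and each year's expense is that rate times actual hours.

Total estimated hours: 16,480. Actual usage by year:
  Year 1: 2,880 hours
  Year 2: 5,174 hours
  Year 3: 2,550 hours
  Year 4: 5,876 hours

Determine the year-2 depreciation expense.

$36,218

Depreciable base = $118,060 − $2,700 = $115,360.
Rate = $115,360 / 16,480 hours = $7 per hour.
Year 1: 2,880 × $7 = $20,160. Book value $97,900.
Year 2: 5,174 × $7 = $36,218. Book value $61,682.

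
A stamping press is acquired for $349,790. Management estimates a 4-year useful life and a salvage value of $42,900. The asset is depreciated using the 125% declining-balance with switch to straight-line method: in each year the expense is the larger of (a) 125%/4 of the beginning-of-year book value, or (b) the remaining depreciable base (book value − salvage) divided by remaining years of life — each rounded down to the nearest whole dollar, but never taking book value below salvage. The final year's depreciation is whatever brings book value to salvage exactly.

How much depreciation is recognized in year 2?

Depreciable base = $349,790 − $42,900 = $306,890.
Year 1: DB = ⌊$349,790 × 125%/4⌋ = $109,309; SL = ⌊$306,890/4⌋ = $76,722 → take DB $109,309. Book value $240,481.
Year 2: DB = ⌊$240,481 × 125%/4⌋ = $75,150; SL = ⌊$197,581/3⌋ = $65,860 → take DB $75,150. Book value $165,331.

$75,150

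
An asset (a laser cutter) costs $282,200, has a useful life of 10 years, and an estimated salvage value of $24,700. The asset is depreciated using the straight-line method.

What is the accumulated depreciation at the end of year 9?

$231,750

Depreciable base = $282,200 − $24,700 = $257,500.
Annual expense = $257,500 / 10 = $25,750.
End of year 1: book value $256,450.
End of year 2: book value $230,700.
End of year 3: book value $204,950.
End of year 4: book value $179,200.
End of year 5: book value $153,450.
End of year 6: book value $127,700.
End of year 7: book value $101,950.
End of year 8: book value $76,200.
End of year 9: book value $50,450.
Accumulated through year 9 = $282,200 − $50,450 = $231,750.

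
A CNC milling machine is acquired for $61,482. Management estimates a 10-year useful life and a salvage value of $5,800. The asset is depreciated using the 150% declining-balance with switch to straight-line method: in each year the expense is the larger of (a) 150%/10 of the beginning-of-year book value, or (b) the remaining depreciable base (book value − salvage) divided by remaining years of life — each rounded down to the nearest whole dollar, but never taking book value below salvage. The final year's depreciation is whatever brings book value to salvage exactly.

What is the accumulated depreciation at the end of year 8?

$47,089

Depreciable base = $61,482 − $5,800 = $55,682.
Year 1: DB = ⌊$61,482 × 150%/10⌋ = $9,222; SL = ⌊$55,682/10⌋ = $5,568 → take DB $9,222. Book value $52,260.
Year 2: DB = ⌊$52,260 × 150%/10⌋ = $7,839; SL = ⌊$46,460/9⌋ = $5,162 → take DB $7,839. Book value $44,421.
Year 3: DB = ⌊$44,421 × 150%/10⌋ = $6,663; SL = ⌊$38,621/8⌋ = $4,827 → take DB $6,663. Book value $37,758.
Year 4: DB = ⌊$37,758 × 150%/10⌋ = $5,663; SL = ⌊$31,958/7⌋ = $4,565 → take DB $5,663. Book value $32,095.
Year 5: DB = ⌊$32,095 × 150%/10⌋ = $4,814; SL = ⌊$26,295/6⌋ = $4,382 → take DB $4,814. Book value $27,281.
Year 6: DB = ⌊$27,281 × 150%/10⌋ = $4,092; SL = ⌊$21,481/5⌋ = $4,296 → take SL $4,296. Book value $22,985.
Year 7: DB = ⌊$22,985 × 150%/10⌋ = $3,447; SL = ⌊$17,185/4⌋ = $4,296 → take SL $4,296. Book value $18,689.
Year 8: DB = ⌊$18,689 × 150%/10⌋ = $2,803; SL = ⌊$12,889/3⌋ = $4,296 → take SL $4,296. Book value $14,393.
Accumulated through year 8 = $61,482 − $14,393 = $47,089.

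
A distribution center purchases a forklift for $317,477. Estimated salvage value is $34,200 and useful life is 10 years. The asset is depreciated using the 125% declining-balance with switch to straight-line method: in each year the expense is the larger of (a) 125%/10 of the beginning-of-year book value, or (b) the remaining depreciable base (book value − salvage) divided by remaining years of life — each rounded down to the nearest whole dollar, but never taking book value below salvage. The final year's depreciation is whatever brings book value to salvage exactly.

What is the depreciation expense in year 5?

Depreciable base = $317,477 − $34,200 = $283,277.
Year 1: DB = ⌊$317,477 × 125%/10⌋ = $39,684; SL = ⌊$283,277/10⌋ = $28,327 → take DB $39,684. Book value $277,793.
Year 2: DB = ⌊$277,793 × 125%/10⌋ = $34,724; SL = ⌊$243,593/9⌋ = $27,065 → take DB $34,724. Book value $243,069.
Year 3: DB = ⌊$243,069 × 125%/10⌋ = $30,383; SL = ⌊$208,869/8⌋ = $26,108 → take DB $30,383. Book value $212,686.
Year 4: DB = ⌊$212,686 × 125%/10⌋ = $26,585; SL = ⌊$178,486/7⌋ = $25,498 → take DB $26,585. Book value $186,101.
Year 5: DB = ⌊$186,101 × 125%/10⌋ = $23,262; SL = ⌊$151,901/6⌋ = $25,316 → take SL $25,316. Book value $160,785.

$25,316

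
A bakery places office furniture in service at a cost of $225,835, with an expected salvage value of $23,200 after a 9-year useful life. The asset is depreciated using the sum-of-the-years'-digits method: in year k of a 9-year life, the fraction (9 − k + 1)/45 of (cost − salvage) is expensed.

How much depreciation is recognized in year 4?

$27,018

Depreciable base = $225,835 − $23,200 = $202,635.
Sum of the years' digits = 9+8+7+6+5+4+3+2+1 = 45.
Year 1: $202,635 × 9/45 = $40,527. Book value $185,308.
Year 2: $202,635 × 8/45 = $36,024. Book value $149,284.
Year 3: $202,635 × 7/45 = $31,521. Book value $117,763.
Year 4: $202,635 × 6/45 = $27,018. Book value $90,745.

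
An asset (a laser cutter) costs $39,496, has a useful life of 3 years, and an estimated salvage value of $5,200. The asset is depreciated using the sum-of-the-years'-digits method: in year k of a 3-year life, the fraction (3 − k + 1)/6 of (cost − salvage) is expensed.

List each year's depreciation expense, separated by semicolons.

$17,148; $11,432; $5,716

Depreciable base = $39,496 − $5,200 = $34,296.
Sum of the years' digits = 3+2+1 = 6.
Year 1: $34,296 × 3/6 = $17,148. Book value $22,348.
Year 2: $34,296 × 2/6 = $11,432. Book value $10,916.
Year 3: $34,296 × 1/6 = $5,716. Book value $5,200.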